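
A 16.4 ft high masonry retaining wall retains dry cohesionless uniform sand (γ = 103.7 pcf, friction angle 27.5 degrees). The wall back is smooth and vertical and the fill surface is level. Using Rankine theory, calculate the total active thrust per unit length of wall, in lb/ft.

5140 lb/ft

K_a = tan²(45° − φ/2) = 0.3682.
P_a = ½ K_a γ H² = 0.5 × 0.3682 × 103.7 × 16.4² = 5135 lb/ft.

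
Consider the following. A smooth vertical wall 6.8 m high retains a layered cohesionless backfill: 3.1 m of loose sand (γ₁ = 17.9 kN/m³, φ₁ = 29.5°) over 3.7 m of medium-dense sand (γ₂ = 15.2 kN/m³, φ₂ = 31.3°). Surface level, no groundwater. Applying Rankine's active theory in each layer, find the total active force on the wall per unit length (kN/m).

K_a1 = tan²(45°−29.5°/2) = 0.3401; K_a2 = tan²(45°−31.3°/2) = 0.3162.
Layer 1: σ at base = K_a1 γ₁ h₁ = 18.87 kPa; P₁ = ½×18.87×3.1 = 29.25.
Layer 2: σ_v at top = γ₁h₁ = 55.49; σ_h top = K_a2×55.49 = 17.55; σ_h base = K_a2×(55.49+15.2×3.7) = 35.33.
P₂ = ½(17.55+35.33)×3.7 = 97.82. Total P_a = 29.25+97.82 = 127.1 kN/m.

127 kN/m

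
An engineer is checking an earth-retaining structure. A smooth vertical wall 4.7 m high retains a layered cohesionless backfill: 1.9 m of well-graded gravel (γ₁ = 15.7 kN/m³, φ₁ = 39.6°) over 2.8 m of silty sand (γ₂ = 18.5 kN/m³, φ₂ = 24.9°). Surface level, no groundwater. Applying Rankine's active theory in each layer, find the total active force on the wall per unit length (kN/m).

K_a1 = tan²(45°−39.6°/2) = 0.2214; K_a2 = tan²(45°−24.9°/2) = 0.4074.
Layer 1: σ at base = K_a1 γ₁ h₁ = 6.605 kPa; P₁ = ½×6.605×1.9 = 6.275.
Layer 2: σ_v at top = γ₁h₁ = 29.83; σ_h top = K_a2×29.83 = 12.15; σ_h base = K_a2×(29.83+18.5×2.8) = 33.26.
P₂ = ½(12.15+33.26)×2.8 = 63.58. Total P_a = 6.275+63.58 = 69.85 kN/m.

69.9 kN/m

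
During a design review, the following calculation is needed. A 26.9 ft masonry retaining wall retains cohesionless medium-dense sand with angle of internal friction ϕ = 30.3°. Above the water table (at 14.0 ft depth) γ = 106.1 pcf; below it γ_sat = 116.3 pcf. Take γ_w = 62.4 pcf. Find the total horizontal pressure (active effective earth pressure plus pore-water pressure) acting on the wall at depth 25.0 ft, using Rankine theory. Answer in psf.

1370 psf

K_a = (1 − sin φ)/(1 + sin φ) = 0.3293.
γ' = 116.3 − 62.4 = 53.90 pcf.
Effective vertical stress at 25.0 ft: σ'_v = 106.1×14.0 + 53.90×11.0 = 2078 psf.
σ'_h = K_a σ'_v = 0.3293 × 2078 = 684.4 psf; u = γ_w × 11.0 = 686.4 psf.
Total σ_h = 684.4 + 686.4 = 1371 psf.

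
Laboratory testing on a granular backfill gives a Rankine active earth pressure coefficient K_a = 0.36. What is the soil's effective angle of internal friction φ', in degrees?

K_a = tan²(45° − φ/2) ⇒ 45° − φ/2 = arctan(√0.36) = 30.96°.
φ = 2(45° − 30.96°) = 28.07°.

28.1°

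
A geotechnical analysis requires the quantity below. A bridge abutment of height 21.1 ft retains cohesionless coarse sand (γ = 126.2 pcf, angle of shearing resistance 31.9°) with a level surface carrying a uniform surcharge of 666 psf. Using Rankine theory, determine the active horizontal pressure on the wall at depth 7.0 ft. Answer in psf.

478 psf

K_a = (1 − sin φ)/(1 + sin φ) = 0.3085.
σ_v = γz + q = 126.2 × 7.0 + 666 = 1549 psf.
σ_h = K_a σ_v = 0.3085 × 1549 = 478.0 psf.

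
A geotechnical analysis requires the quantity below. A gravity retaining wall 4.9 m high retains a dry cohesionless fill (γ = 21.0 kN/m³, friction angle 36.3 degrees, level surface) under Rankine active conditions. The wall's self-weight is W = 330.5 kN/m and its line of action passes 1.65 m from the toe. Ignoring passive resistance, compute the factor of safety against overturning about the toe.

5.17

K_a = tan²(45° − 36.3°/2) = 0.2563.
P_a = ½K_aγH² = 0.5×0.2563×21.0×4.9² = 64.61 kN/m, acting at H/3 = 1.633 m above the base.
Overturning moment M_o = P_a × H/3 = 64.61 × 1.633 = 105.5.
Resisting moment M_r = W × 1.65 = 330.5 × 1.65 = 545.3.
FS_overturning = M_r/M_o = 545.3/105.5 = 5.168.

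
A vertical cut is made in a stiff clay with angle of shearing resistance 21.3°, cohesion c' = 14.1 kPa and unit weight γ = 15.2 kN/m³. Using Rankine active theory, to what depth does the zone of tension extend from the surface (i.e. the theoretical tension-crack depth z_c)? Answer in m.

2.71 m

K_a = tan²(45° − 21.3°/2) = 0.4671; √K_a = 0.6834.
The active pressure is zero where K_a γ z = 2c√K_a, so z_c = 2c/(γ√K_a) = 2×14.1/(15.2×0.6834) = 2.715 m.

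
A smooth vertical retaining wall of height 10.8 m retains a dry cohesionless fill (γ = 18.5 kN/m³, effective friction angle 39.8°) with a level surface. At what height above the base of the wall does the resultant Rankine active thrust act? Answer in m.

3.60 m

K_a = 0.2194.
The pressure distribution is triangular, so the resultant acts at H/3 above the base = 10.8/3 = 3.600 m.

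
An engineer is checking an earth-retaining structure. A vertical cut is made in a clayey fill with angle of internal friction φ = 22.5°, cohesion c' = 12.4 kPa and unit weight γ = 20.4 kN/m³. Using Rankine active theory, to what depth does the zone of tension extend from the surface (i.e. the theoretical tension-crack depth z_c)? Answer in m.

1.82 m

K_a = tan²(45° − 22.5°/2) = 0.4465; √K_a = 0.6682.
The active pressure is zero where K_a γ z = 2c√K_a, so z_c = 2c/(γ√K_a) = 2×12.4/(20.4×0.6682) = 1.819 m.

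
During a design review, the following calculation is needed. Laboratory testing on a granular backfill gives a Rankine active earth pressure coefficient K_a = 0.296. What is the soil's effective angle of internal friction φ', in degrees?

K_a = tan²(45° − φ/2) ⇒ 45° − φ/2 = arctan(√0.296) = 28.55°.
φ = 2(45° − 28.55°) = 32.90°.

32.9°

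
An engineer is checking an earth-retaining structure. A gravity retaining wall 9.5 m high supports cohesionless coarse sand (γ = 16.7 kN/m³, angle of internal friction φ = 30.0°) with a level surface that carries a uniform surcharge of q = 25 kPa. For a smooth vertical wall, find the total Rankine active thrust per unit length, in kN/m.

330 kN/m

K_a = tan²(45° − φ/2) = 0.3333.
Soil triangle: ½ K_a γ H² = 0.5×0.3333×16.7×9.5² = 251.2 kN/m.
Surcharge rectangle: K_a q H = 0.3333×25×9.5 = 79.17 kN/m.
Total = 251.2 + 79.17 = 330.4 kN/m.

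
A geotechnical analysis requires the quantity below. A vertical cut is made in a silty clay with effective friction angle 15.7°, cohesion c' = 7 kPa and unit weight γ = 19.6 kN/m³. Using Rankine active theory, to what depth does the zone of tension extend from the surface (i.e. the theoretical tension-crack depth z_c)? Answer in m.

0.943 m

K_a = tan²(45° − 15.7°/2) = 0.5741; √K_a = 0.7577.
The active pressure is zero where K_a γ z = 2c√K_a, so z_c = 2c/(γ√K_a) = 2×7/(19.6×0.7577) = 0.9427 m.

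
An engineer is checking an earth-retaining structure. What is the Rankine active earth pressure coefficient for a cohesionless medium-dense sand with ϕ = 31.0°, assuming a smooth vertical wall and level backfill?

0.320

K_a = (1 − sin φ)/(1 + sin φ) = (1 − sin 31.0°)/(1 + sin 31.0°) = 0.3201.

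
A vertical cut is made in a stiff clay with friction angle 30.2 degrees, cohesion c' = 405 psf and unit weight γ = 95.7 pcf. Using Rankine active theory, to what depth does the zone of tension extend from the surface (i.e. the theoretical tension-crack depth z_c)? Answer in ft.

K_a = tan²(45° − 30.2°/2) = 0.3307; √K_a = 0.5750.
The active pressure is zero where K_a γ z = 2c√K_a, so z_c = 2c/(γ√K_a) = 2×405/(95.7×0.5750) = 14.72 ft.

14.7 ft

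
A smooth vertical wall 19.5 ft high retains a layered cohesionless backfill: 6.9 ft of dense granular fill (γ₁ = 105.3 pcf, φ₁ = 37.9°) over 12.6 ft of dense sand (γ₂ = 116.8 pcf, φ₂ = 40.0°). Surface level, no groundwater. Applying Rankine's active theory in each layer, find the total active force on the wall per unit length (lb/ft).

4610 lb/ft

K_a1 = tan²(45°−37.9°/2) = 0.2389; K_a2 = tan²(45°−40.0°/2) = 0.2174.
Layer 1: σ at base = K_a1 γ₁ h₁ = 173.6 psf; P₁ = ½×173.6×6.9 = 598.9.
Layer 2: σ_v at top = γ₁h₁ = 726.6; σ_h top = K_a2×726.6 = 158.0; σ_h base = K_a2×(726.6+116.8×12.6) = 478.0.
P₂ = ½(158.0+478.0)×12.6 = 4007. Total P_a = 598.9+4007 = 4606 lb/ft.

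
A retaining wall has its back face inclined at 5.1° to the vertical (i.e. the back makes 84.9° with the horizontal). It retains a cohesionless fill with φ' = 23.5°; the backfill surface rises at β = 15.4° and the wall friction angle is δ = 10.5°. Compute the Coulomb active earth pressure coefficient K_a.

0.568

K_a = sin²(α+φ) / [sin²α · sin(α−δ) · (1 + √{sin(φ+δ)sin(φ−β) / (sin(α−δ)sin(α+β))})²].
With α = 84.9°, φ = 23.5°, δ = 10.5°, β = 15.4°: K_a = 0.5677.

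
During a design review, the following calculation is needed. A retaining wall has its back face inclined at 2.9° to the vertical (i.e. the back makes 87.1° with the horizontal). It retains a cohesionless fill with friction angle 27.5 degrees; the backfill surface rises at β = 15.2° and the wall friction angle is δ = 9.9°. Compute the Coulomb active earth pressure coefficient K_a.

0.454

K_a = sin²(α+φ) / [sin²α · sin(α−δ) · (1 + √{sin(φ+δ)sin(φ−β) / (sin(α−δ)sin(α+β))})²].
With α = 87.1°, φ = 27.5°, δ = 9.9°, β = 15.2°: K_a = 0.4538.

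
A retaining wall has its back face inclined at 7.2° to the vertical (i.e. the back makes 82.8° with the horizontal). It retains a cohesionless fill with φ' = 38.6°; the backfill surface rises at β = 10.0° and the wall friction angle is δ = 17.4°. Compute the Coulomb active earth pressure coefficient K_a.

K_a = sin²(α+φ) / [sin²α · sin(α−δ) · (1 + √{sin(φ+δ)sin(φ−β) / (sin(α−δ)sin(α+β))})²].
With α = 82.8°, φ = 38.6°, δ = 17.4°, β = 10.0°: K_a = 0.2950.

0.295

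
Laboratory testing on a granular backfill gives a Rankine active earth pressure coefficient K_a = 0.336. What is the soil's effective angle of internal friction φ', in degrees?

K_a = tan²(45° − φ/2) ⇒ 45° − φ/2 = arctan(√0.336) = 30.10°.
φ = 2(45° − 30.10°) = 29.80°.

29.8°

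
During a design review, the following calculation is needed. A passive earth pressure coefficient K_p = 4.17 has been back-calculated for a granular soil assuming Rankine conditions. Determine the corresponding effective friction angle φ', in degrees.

37.8°

K_p = (1+sin φ)/(1−sin φ) ⇒ sin φ = (K_p − 1)/(K_p + 1) = 0.6132.
φ = arcsin(0.6132) = 37.82°.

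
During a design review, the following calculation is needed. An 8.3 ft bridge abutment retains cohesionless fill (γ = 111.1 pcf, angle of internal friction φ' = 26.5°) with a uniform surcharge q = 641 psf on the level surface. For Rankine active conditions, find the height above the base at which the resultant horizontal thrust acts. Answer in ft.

3.57 ft

K_a = 0.3829.
Triangular part P₁ = ½K_aγH² = 1465 at H/3 = 2.767 ft; rectangular part P₂ = K_a q H = 2037 at H/2 = 4.150 ft.
ȳ = (P₁·2.767 + P₂·4.150)/(P₁+P₂) = 3.571 ft.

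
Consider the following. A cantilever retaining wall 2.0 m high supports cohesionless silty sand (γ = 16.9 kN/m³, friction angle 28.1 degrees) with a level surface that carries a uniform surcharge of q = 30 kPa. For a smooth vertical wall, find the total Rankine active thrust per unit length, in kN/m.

K_a = tan²(45° − φ/2) = 0.3596.
Soil triangle: ½ K_a γ H² = 0.5×0.3596×16.9×2.0² = 12.15 kN/m.
Surcharge rectangle: K_a q H = 0.3596×30×2.0 = 21.58 kN/m.
Total = 12.15 + 21.58 = 33.73 kN/m.

33.7 kN/m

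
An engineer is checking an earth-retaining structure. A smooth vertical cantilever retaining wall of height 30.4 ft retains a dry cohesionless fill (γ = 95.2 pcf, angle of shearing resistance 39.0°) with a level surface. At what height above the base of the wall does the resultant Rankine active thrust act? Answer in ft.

10.1 ft

K_a = 0.2275.
The pressure distribution is triangular, so the resultant acts at H/3 above the base = 30.4/3 = 10.13 ft.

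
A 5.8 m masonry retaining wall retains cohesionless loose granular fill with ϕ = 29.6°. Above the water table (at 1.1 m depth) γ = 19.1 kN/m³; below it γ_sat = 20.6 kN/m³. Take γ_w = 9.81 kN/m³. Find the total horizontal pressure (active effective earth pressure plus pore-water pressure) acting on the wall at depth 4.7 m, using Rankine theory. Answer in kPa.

K_a = (1 − sin φ)/(1 + sin φ) = 0.3387.
γ' = 20.6 − 9.81 = 10.79 kN/m³.
Effective vertical stress at 4.7 m: σ'_v = 19.1×1.1 + 10.79×3.60 = 59.85 kPa.
σ'_h = K_a σ'_v = 0.3387 × 59.85 = 20.27 kPa; u = γ_w × 3.60 = 35.32 kPa.
Total σ_h = 20.27 + 35.32 = 55.59 kPa.

55.6 kPa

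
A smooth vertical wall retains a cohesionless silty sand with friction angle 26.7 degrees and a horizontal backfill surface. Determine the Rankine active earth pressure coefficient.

K_a = tan²(45° − φ/2) = tan²(31.65°) = 0.3800.

0.380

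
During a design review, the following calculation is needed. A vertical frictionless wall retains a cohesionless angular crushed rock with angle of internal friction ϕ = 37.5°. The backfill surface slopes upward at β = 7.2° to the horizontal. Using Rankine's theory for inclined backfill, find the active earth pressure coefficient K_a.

0.248

K_a = cos β · (cos β − √(cos²β − cos²φ)) / (cos β + √(cos²β − cos²φ)).
cos β = 0.9921, cos φ = 0.7934, √(cos²β − cos²φ) = 0.5957.
K_a = 0.9921 × (0.9921 − 0.5957)/(0.9921 + 0.5957) = 0.2477.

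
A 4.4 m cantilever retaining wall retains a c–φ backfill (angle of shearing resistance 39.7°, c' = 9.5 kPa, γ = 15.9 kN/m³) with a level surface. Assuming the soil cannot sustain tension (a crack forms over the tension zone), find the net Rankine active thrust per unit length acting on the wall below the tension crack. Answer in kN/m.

K_a = 0.2204; √K_a = 0.4695.
Tension-crack depth z_c = 2c/(γ√K_a) = 2×9.5/(15.9×0.4695) = 2.545 m.
σ_a at base = K_a γ H − 2c√K_a = 0.2204×15.9×4.4 − 2×9.5×0.4695 = 6.501 kPa.
P_a = ½ × 6.501 × (H − z_c) = 0.5×6.501×1.855 = 6.029 kN/m.

6.03 kN/m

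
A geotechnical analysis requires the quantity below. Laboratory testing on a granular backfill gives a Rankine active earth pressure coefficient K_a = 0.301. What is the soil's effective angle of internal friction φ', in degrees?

K_a = tan²(45° − φ/2) ⇒ 45° − φ/2 = arctan(√0.301) = 28.75°.
φ = 2(45° − 28.75°) = 32.50°.

32.5°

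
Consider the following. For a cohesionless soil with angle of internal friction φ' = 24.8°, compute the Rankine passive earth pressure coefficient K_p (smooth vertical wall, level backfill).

2.45

K_p = (1 + sin φ)/(1 − sin φ) = tan²(45° + 24.8°/2) = 2.445.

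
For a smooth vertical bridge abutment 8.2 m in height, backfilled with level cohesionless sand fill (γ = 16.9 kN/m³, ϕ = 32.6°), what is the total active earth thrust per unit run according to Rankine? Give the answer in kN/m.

K_a = tan²(45° − φ/2) = 0.2997.
P_a = ½ K_a γ H² = 0.5 × 0.2997 × 16.9 × 8.2² = 170.3 kN/m.

170 kN/m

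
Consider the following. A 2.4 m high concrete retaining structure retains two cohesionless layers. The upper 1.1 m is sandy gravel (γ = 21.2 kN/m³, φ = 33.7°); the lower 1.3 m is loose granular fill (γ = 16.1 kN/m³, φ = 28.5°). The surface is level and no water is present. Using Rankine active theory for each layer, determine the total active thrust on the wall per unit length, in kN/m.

19.2 kN/m

K_a1 = tan²(45°−33.7°/2) = 0.2863; K_a2 = tan²(45°−28.5°/2) = 0.3540.
Layer 1: σ at base = K_a1 γ₁ h₁ = 6.677 kPa; P₁ = ½×6.677×1.1 = 3.672.
Layer 2: σ_v at top = γ₁h₁ = 23.32; σ_h top = K_a2×23.32 = 8.254; σ_h base = K_a2×(23.32+16.1×1.3) = 15.66.
P₂ = ½(8.254+15.66)×1.3 = 15.55. Total P_a = 3.672+15.55 = 19.22 kN/m.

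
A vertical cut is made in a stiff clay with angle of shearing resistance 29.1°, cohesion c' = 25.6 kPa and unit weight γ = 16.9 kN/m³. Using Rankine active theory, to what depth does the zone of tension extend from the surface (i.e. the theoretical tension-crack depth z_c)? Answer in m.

K_a = tan²(45° − 29.1°/2) = 0.3456; √K_a = 0.5879.
The active pressure is zero where K_a γ z = 2c√K_a, so z_c = 2c/(γ√K_a) = 2×25.6/(16.9×0.5879) = 5.153 m.

5.15 m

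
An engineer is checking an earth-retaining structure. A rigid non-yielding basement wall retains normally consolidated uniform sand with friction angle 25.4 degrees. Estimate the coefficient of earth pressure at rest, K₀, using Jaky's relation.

K₀ = 1 − sin φ' = 1 − sin 25.4° = 0.5711.

0.571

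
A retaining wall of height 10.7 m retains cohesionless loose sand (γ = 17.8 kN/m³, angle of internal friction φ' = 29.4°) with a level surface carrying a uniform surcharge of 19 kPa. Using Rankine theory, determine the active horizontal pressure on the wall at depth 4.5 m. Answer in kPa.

33.8 kPa

K_a = (1 − sin φ)/(1 + sin φ) = 0.3415.
σ_v = γz + q = 17.8 × 4.5 + 19 = 99.10 kPa.
σ_h = K_a σ_v = 0.3415 × 99.10 = 33.84 kPa.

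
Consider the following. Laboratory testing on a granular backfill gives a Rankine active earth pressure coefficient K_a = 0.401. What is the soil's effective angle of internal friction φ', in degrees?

25.3°

K_a = tan²(45° − φ/2) ⇒ 45° − φ/2 = arctan(√0.401) = 32.34°.
φ = 2(45° − 32.34°) = 25.31°.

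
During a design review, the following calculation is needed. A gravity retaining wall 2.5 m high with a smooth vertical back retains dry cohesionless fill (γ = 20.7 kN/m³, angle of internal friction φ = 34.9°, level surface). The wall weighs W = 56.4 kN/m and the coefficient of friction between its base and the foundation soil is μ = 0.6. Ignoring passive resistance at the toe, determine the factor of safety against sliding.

K_a = tan²(45° − 34.9°/2) = 0.2721.
P_a = ½K_aγH² = 0.5×0.2721×20.7×2.5² = 17.60 kN/m, acting at H/3 = 0.8333 m above the base.
FS_sliding = μW / P_a = 0.6×56.4 / 17.60 = 1.922.

1.92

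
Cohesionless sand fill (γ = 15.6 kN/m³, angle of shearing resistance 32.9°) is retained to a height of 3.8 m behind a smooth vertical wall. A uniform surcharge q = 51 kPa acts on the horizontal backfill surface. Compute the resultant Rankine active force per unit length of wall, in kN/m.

90.7 kN/m

K_a = tan²(45° − φ/2) = 0.2960.
Soil triangle: ½ K_a γ H² = 0.5×0.2960×15.6×3.8² = 33.34 kN/m.
Surcharge rectangle: K_a q H = 0.2960×51×3.8 = 57.37 kN/m.
Total = 33.34 + 57.37 = 90.71 kN/m.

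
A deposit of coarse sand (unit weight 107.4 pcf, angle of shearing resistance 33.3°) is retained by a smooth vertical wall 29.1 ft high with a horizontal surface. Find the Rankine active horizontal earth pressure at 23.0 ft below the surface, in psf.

K_a = (1 − sin φ)/(1 + sin φ) = 0.2911.
σ_h = K_a γ z = 0.2911 × 107.4 × 23.0 = 719.2 psf.

719 psf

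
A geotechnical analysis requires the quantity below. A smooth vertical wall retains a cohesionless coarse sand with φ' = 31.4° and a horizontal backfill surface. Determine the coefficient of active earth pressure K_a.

0.315

K_a = tan²(45° − φ/2) = tan²(29.30°) = 0.3149.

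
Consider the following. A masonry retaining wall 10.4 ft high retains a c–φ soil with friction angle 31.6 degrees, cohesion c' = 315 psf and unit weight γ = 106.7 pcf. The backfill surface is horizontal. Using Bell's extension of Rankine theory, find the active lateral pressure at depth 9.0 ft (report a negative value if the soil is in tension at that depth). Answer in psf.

-52.1 psf

K_a = (1 − sin φ)/(1 + sin φ) = 0.3123.
σ_a = K_a γ z − 2c√K_a = 0.3123×106.7×9.0 − 2×315×0.5589 = -52.15 psf.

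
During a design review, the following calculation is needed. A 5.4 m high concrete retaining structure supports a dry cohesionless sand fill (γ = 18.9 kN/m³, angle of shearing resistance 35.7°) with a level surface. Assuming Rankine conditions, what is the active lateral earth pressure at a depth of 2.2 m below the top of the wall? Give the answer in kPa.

10.9 kPa

K_a = (1 − sin φ)/(1 + sin φ) = 0.2630.
σ_h = K_a γ z = 0.2630 × 18.9 × 2.2 = 10.94 kPa.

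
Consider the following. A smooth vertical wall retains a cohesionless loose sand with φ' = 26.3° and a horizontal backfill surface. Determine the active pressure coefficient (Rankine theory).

0.386

K_a = (1 − sin φ)/(1 + sin φ) = (1 − sin 26.3°)/(1 + sin 26.3°) = 0.3859.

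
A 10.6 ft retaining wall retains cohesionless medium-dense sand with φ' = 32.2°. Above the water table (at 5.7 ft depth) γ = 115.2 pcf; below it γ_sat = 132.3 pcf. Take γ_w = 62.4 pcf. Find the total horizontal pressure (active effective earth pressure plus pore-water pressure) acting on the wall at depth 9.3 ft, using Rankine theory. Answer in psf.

K_a = (1 − sin φ)/(1 + sin φ) = 0.3047.
γ' = 132.3 − 62.4 = 69.90 pcf.
Effective vertical stress at 9.3 ft: σ'_v = 115.2×5.7 + 69.90×3.60 = 908.3 psf.
σ'_h = K_a σ'_v = 0.3047 × 908.3 = 276.8 psf; u = γ_w × 3.60 = 224.6 psf.
Total σ_h = 276.8 + 224.6 = 501.4 psf.

501 psf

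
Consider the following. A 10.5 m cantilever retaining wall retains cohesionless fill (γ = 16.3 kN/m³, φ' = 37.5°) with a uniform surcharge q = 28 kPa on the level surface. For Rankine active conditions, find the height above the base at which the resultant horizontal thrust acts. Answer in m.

K_a = 0.2432.
Triangular part P₁ = ½K_aγH² = 218.5 at H/3 = 3.500 m; rectangular part P₂ = K_a q H = 71.50 at H/2 = 5.250 m.
ȳ = (P₁·3.500 + P₂·5.250)/(P₁+P₂) = 3.931 m.

3.93 m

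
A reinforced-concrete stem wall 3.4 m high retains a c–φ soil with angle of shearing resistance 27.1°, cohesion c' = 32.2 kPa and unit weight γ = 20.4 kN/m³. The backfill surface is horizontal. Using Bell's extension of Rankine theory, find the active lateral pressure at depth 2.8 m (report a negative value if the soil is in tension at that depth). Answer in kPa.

-18.0 kPa

K_a = (1 − sin φ)/(1 + sin φ) = 0.3741.
σ_a = K_a γ z − 2c√K_a = 0.3741×20.4×2.8 − 2×32.2×0.6116 = -18.02 kPa.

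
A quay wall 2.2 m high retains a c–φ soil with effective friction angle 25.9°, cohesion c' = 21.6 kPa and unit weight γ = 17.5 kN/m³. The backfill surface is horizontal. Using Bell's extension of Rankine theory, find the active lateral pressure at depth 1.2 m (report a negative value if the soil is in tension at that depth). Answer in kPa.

-18.8 kPa

K_a = (1 − sin φ)/(1 + sin φ) = 0.3920.
σ_a = K_a γ z − 2c√K_a = 0.3920×17.5×1.2 − 2×21.6×0.6261 = -18.82 kPa.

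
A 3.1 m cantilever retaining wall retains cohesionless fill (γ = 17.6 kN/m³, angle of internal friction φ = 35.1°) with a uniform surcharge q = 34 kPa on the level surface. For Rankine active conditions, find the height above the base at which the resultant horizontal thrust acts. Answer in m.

K_a = 0.2698.
Triangular part P₁ = ½K_aγH² = 22.82 at H/3 = 1.033 m; rectangular part P₂ = K_a q H = 28.44 at H/2 = 1.550 m.
ȳ = (P₁·1.033 + P₂·1.550)/(P₁+P₂) = 1.320 m.

1.32 m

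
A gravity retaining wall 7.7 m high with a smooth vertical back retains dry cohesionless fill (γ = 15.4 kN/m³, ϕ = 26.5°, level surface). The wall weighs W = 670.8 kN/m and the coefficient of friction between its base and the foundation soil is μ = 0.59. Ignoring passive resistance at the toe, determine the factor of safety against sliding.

K_a = tan²(45° − 26.5°/2) = 0.3829.
P_a = ½K_aγH² = 0.5×0.3829×15.4×7.7² = 174.8 kN/m, acting at H/3 = 2.567 m above the base.
FS_sliding = μW / P_a = 0.59×670.8 / 174.8 = 2.264.

2.26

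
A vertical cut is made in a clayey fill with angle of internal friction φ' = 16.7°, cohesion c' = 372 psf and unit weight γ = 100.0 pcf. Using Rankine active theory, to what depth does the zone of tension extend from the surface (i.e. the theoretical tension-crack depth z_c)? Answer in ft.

10.00 ft

K_a = tan²(45° − 16.7°/2) = 0.5536; √K_a = 0.7440.
The active pressure is zero where K_a γ z = 2c√K_a, so z_c = 2c/(γ√K_a) = 2×372/(100.0×0.7440) = 10.000 ft.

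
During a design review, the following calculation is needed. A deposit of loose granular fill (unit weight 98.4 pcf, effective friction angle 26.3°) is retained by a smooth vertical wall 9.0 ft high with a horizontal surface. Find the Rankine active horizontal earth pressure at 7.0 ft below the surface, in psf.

266 psf

K_a = (1 − sin φ)/(1 + sin φ) = 0.3859.
σ_h = K_a γ z = 0.3859 × 98.4 × 7.0 = 265.8 psf.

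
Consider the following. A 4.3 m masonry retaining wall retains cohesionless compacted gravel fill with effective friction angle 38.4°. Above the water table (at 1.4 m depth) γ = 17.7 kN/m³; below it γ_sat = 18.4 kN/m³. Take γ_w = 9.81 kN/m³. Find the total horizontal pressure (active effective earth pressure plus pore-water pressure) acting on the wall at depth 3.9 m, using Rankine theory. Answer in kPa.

K_a = (1 − sin φ)/(1 + sin φ) = 0.2337.
γ' = 18.4 − 9.81 = 8.590 kN/m³.
Effective vertical stress at 3.9 m: σ'_v = 17.7×1.4 + 8.590×2.50 = 46.25 kPa.
σ'_h = K_a σ'_v = 0.2337 × 46.25 = 10.81 kPa; u = γ_w × 2.50 = 24.53 kPa.
Total σ_h = 10.81 + 24.53 = 35.33 kPa.

35.3 kPa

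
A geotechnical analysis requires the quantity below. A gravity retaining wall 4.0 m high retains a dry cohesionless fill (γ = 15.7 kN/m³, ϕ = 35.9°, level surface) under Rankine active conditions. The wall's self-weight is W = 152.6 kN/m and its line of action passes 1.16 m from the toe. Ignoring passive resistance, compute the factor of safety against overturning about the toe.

4.05

K_a = tan²(45° − 35.9°/2) = 0.2607.
P_a = ½K_aγH² = 0.5×0.2607×15.7×4.0² = 32.75 kN/m, acting at H/3 = 1.333 m above the base.
Overturning moment M_o = P_a × H/3 = 32.75 × 1.333 = 43.66.
Resisting moment M_r = W × 1.16 = 152.6 × 1.16 = 177.0.
FS_overturning = M_r/M_o = 177.0/43.66 = 4.054.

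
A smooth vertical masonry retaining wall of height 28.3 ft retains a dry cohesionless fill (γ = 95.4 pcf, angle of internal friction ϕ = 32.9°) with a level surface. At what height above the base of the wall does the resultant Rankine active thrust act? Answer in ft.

9.43 ft

K_a = 0.2960.
The pressure distribution is triangular, so the resultant acts at H/3 above the base = 28.3/3 = 9.433 ft.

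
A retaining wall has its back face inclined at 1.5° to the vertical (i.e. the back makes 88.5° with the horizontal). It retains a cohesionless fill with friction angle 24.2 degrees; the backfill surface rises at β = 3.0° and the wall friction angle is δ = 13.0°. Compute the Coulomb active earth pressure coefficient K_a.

K_a = sin²(α+φ) / [sin²α · sin(α−δ) · (1 + √{sin(φ+δ)sin(φ−β) / (sin(α−δ)sin(α+β))})²].
With α = 88.5°, φ = 24.2°, δ = 13.0°, β = 3.0°: K_a = 0.4042.

0.404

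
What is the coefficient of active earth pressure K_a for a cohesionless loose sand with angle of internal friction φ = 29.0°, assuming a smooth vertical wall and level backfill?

0.347

K_a = tan²(45° − φ/2) = tan²(30.50°) = 0.3470.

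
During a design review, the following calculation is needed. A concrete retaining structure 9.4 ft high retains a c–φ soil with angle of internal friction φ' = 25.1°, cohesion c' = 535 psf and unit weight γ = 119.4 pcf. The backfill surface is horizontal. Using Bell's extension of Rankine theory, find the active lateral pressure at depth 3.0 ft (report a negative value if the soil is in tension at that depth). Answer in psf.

-536 psf

K_a = (1 − sin φ)/(1 + sin φ) = 0.4043.
σ_a = K_a γ z − 2c√K_a = 0.4043×119.4×3.0 − 2×535×0.6358 = -535.5 psf.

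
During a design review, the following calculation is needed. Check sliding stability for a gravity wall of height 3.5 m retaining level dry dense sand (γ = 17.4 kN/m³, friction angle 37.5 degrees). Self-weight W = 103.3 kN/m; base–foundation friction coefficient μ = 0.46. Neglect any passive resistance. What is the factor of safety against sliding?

K_a = tan²(45° − 37.5°/2) = 0.2432.
P_a = ½K_aγH² = 0.5×0.2432×17.4×3.5² = 25.92 kN/m, acting at H/3 = 1.167 m above the base.
FS_sliding = μW / P_a = 0.46×103.3 / 25.92 = 1.833.

1.83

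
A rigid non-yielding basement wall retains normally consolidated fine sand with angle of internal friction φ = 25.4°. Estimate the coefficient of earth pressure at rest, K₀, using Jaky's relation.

0.571

K₀ = 1 − sin φ' = 1 − sin 25.4° = 0.5711.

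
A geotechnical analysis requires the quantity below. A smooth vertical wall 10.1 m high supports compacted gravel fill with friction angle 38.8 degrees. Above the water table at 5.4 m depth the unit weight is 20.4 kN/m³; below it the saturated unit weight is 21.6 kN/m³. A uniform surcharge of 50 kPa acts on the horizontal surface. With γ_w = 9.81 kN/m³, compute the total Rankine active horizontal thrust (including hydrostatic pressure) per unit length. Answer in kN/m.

441 kN/m

K_a = tan²(45° − φ/2) = 0.2296.
γ' = 21.6 − 9.81 = 11.79 kN/m³. h₂ = H − d_w = 4.7 m.
σ'_h: at surface K_a·q = 11.48; at WT K_a(q+γd_w) = 36.77; at base K_a(q+γd_w+γ'h₂) = 49.49 kPa.
P₁ = ½(11.48+36.77)×5.4 = 130.3; P₂ = ½(36.77+49.49)×4.7 = 202.7; P_w = ½γ_w h₂² = 108.4.
Total = 130.3+202.7+108.4 = 441.3 kN/m.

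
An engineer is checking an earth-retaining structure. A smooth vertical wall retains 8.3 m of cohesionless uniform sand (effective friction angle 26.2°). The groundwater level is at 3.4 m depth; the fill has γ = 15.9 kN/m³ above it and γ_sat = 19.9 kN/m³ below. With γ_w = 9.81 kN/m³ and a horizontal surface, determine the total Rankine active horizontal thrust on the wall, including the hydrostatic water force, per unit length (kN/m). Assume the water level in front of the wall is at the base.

303 kN/m

K_a = tan²(45° − φ/2) = 0.3874.
γ' = 19.9 − 9.81 = 10.09 kN/m³. Depth below WT = 4.9 m.
σ'_h at WT = K_a γ d_w = 20.94 kPa; at base = 20.94 + K_a γ' × 4.9 = 40.10 kPa.
P₁ (0–3.4 m) = ½×20.94×3.4 = 35.61. P₂ (3.4–8.3 m) = ½(20.94+40.10)×4.9 = 149.6.
P_w = ½ γ_w h₂² = 0.5×9.81×4.9² = 117.8. Total = 35.61+149.6+117.8 = 302.9 kN/m.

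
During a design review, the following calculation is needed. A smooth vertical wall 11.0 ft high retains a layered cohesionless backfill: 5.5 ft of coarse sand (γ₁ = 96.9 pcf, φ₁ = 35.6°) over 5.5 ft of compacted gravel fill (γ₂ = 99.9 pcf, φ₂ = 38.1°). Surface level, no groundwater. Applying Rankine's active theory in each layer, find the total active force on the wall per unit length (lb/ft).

K_a1 = tan²(45°−35.6°/2) = 0.2641; K_a2 = tan²(45°−38.1°/2) = 0.2368.
Layer 1: σ at base = K_a1 γ₁ h₁ = 140.8 psf; P₁ = ½×140.8×5.5 = 387.1.
Layer 2: σ_v at top = γ₁h₁ = 533.0; σ_h top = K_a2×533.0 = 126.2; σ_h base = K_a2×(533.0+99.9×5.5) = 256.3.
P₂ = ½(126.2+256.3)×5.5 = 1052. Total P_a = 387.1+1052 = 1439 lb/ft.

1440 lb/ft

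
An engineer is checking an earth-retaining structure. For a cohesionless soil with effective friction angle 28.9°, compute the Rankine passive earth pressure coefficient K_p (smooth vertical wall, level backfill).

K_p = (1 + sin φ)/(1 − sin φ) = tan²(45° + 28.9°/2) = 2.871.

2.87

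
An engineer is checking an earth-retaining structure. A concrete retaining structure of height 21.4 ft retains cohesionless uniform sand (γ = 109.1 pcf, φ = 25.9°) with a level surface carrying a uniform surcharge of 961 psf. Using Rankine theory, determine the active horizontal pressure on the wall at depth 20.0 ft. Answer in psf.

K_a = (1 − sin φ)/(1 + sin φ) = 0.3920.
σ_v = γz + q = 109.1 × 20.0 + 961 = 3143 psf.
σ_h = K_a σ_v = 0.3920 × 3143 = 1232 psf.

1230 psf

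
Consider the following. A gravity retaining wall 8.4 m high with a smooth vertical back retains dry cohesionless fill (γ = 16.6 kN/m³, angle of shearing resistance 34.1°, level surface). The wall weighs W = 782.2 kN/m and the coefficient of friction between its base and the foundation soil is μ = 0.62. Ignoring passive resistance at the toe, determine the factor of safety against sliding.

2.94

K_a = tan²(45° − 34.1°/2) = 0.2815.
P_a = ½K_aγH² = 0.5×0.2815×16.6×8.4² = 164.9 kN/m, acting at H/3 = 2.800 m above the base.
FS_sliding = μW / P_a = 0.62×782.2 / 164.9 = 2.941.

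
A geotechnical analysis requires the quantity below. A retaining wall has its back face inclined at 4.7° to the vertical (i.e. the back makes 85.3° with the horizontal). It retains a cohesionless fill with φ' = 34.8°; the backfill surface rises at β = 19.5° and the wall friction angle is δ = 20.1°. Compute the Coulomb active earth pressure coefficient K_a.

K_a = sin²(α+φ) / [sin²α · sin(α−δ) · (1 + √{sin(φ+δ)sin(φ−β) / (sin(α−δ)sin(α+β))})²].
With α = 85.3°, φ = 34.8°, δ = 20.1°, β = 19.5°: K_a = 0.3709.

0.371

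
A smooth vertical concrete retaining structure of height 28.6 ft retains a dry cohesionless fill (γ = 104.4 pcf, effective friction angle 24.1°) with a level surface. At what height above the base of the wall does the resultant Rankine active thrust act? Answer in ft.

9.53 ft

K_a = 0.4201.
The pressure distribution is triangular, so the resultant acts at H/3 above the base = 28.6/3 = 9.533 ft.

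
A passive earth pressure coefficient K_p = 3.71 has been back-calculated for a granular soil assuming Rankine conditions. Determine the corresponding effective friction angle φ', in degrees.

35.1°

K_p = (1+sin φ)/(1−sin φ) ⇒ sin φ = (K_p − 1)/(K_p + 1) = 0.5754.
φ = arcsin(0.5754) = 35.13°.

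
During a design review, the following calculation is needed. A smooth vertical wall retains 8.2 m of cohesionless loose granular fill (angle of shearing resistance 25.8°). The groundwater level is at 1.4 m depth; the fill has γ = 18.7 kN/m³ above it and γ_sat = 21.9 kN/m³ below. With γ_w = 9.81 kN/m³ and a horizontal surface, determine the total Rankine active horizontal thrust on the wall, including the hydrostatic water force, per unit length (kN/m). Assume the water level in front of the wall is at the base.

K_a = tan²(45° − φ/2) = 0.3935.
γ' = 21.9 − 9.81 = 12.09 kN/m³. Depth below WT = 6.8 m.
σ'_h at WT = K_a γ d_w = 10.30 kPa; at base = 10.30 + K_a γ' × 6.8 = 42.65 kPa.
P₁ (0–1.4 m) = ½×10.30×1.4 = 7.211. P₂ (1.4–8.2 m) = ½(10.30+42.65)×6.8 = 180.0.
P_w = ½ γ_w h₂² = 0.5×9.81×6.8² = 226.8. Total = 7.211+180.0+226.8 = 414.1 kN/m.

414 kN/m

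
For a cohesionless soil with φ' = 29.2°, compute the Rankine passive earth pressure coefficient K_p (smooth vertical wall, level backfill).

K_p = (1 + sin φ)/(1 − sin φ) = tan²(45° + 29.2°/2) = 2.905.

2.91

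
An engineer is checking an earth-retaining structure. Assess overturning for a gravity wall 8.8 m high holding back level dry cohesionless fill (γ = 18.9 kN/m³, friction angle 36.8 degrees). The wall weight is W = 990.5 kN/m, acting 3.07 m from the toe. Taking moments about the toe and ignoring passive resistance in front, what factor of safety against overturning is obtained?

K_a = tan²(45° − 36.8°/2) = 0.2508.
P_a = ½K_aγH² = 0.5×0.2508×18.9×8.8² = 183.5 kN/m, acting at H/3 = 2.933 m above the base.
Overturning moment M_o = P_a × H/3 = 183.5 × 2.933 = 538.3.
Resisting moment M_r = W × 3.07 = 990.5 × 3.07 = 3041.
FS_overturning = M_r/M_o = 3041/538.3 = 5.649.

5.65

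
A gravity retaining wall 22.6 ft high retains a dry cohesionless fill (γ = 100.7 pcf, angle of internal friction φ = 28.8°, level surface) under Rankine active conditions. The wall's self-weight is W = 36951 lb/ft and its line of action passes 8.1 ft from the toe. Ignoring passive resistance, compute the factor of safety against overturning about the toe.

K_a = tan²(45° − 28.8°/2) = 0.3498.
P_a = ½K_aγH² = 0.5×0.3498×100.7×22.6² = 8994 lb/ft, acting at H/3 = 7.533 ft above the base.
Overturning moment M_o = P_a × H/3 = 8994 × 7.533 = 67760.
Resisting moment M_r = W × 8.1 = 36951 × 8.1 = 299300.
FS_overturning = M_r/M_o = 299300/67760 = 4.417.

4.42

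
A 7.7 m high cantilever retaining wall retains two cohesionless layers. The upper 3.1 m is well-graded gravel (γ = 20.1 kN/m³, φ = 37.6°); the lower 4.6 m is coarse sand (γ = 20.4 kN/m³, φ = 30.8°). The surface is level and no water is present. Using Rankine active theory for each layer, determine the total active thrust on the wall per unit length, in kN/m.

K_a1 = tan²(45°−37.6°/2) = 0.2421; K_a2 = tan²(45°−30.8°/2) = 0.3227.
Layer 1: σ at base = K_a1 γ₁ h₁ = 15.09 kPa; P₁ = ½×15.09×3.1 = 23.38.
Layer 2: σ_v at top = γ₁h₁ = 62.31; σ_h top = K_a2×62.31 = 20.11; σ_h base = K_a2×(62.31+20.4×4.6) = 50.39.
P₂ = ½(20.11+50.39)×4.6 = 162.2. Total P_a = 23.38+162.2 = 185.5 kN/m.

186 kN/m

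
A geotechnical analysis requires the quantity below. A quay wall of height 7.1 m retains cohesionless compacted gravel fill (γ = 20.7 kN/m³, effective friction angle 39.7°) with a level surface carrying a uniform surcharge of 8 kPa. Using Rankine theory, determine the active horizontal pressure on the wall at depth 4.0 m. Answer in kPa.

20.0 kPa

K_a = (1 − sin φ)/(1 + sin φ) = 0.2204.
σ_v = γz + q = 20.7 × 4.0 + 8 = 90.80 kPa.
σ_h = K_a σ_v = 0.2204 × 90.80 = 20.01 kPa.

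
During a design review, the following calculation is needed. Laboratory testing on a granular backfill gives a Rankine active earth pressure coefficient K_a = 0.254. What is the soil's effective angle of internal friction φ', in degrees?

K_a = tan²(45° − φ/2) ⇒ 45° − φ/2 = arctan(√0.254) = 26.75°.
φ = 2(45° − 26.75°) = 36.51°.

36.5°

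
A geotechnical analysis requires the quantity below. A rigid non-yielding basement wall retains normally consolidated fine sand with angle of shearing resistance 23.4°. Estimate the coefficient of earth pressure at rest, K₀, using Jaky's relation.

0.603

K₀ = 1 − sin φ' = 1 − sin 23.4° = 0.6029.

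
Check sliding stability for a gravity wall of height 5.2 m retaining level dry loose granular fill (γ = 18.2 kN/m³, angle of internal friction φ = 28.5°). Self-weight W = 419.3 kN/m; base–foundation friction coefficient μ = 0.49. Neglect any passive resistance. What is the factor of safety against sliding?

K_a = tan²(45° − 28.5°/2) = 0.3540.
P_a = ½K_aγH² = 0.5×0.3540×18.2×5.2² = 87.09 kN/m, acting at H/3 = 1.733 m above the base.
FS_sliding = μW / P_a = 0.49×419.3 / 87.09 = 2.359.

2.36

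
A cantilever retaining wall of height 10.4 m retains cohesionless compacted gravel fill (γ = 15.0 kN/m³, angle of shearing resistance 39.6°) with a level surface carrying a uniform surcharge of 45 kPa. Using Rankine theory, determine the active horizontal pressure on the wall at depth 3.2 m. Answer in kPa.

20.6 kPa

K_a = (1 − sin φ)/(1 + sin φ) = 0.2214.
σ_v = γz + q = 15.0 × 3.2 + 45 = 93.00 kPa.
σ_h = K_a σ_v = 0.2214 × 93.00 = 20.59 kPa.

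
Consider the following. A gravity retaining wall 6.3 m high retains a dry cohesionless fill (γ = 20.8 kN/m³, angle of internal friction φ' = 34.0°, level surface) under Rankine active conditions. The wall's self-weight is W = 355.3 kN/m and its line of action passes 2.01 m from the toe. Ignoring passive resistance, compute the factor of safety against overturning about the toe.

2.91

K_a = tan²(45° − 34.0°/2) = 0.2827.
P_a = ½K_aγH² = 0.5×0.2827×20.8×6.3² = 116.7 kN/m, acting at H/3 = 2.100 m above the base.
Overturning moment M_o = P_a × H/3 = 116.7 × 2.100 = 245.1.
Resisting moment M_r = W × 2.01 = 355.3 × 2.01 = 714.2.
FS_overturning = M_r/M_o = 714.2/245.1 = 2.914.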